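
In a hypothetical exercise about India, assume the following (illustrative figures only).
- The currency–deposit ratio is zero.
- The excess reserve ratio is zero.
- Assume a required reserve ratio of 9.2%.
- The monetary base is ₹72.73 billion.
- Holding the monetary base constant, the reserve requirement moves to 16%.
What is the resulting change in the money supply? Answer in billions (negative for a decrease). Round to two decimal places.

Initially m₁ = 1 / (0.092) ≈ 10.86957, so M₁ = 10.86957 × 72.73 ≈ 790.5438 billion.
After the change m₂ = 1 / (0.16) = 6.25, so M₂ = 6.25 × 72.73 = 454.5625 billion.
ΔM = M₂ − M₁ = 454.5625 − 790.5438 = -335.9813 billion.

-335.98 billion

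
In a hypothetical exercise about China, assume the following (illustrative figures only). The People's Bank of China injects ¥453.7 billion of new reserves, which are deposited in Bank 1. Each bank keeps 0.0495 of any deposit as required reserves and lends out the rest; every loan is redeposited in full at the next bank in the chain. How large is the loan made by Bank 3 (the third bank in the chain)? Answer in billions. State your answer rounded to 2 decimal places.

Each bank lends a fraction (1 − rr) = 0.9505 of the deposit it receives, so Bank 3 receives 453.7·0.9505^2 and lends 453.7·0.9505^3 ≈ 389.6056 billion.

¥389.61 billion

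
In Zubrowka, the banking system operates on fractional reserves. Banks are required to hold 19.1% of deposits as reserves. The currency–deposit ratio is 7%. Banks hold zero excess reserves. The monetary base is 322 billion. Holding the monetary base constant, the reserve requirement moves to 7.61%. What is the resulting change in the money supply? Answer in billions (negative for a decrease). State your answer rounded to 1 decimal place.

1038.2 billion

Initially m₁ = (1 + 0.07) / (0.191 + 0.07) ≈ 4.09962, so M₁ = 4.09962 × 322 ≈ 1320.0776 billion.
After the change m₂ = (1 + 0.07) / (0.0761 + 0.07) ≈ 7.32375, so M₂ = 7.32375 × 322 = 2358.2475 billion.
ΔM = M₂ − M₁ = 2358.2475 − 1320.0776 = 1038.1699 billion.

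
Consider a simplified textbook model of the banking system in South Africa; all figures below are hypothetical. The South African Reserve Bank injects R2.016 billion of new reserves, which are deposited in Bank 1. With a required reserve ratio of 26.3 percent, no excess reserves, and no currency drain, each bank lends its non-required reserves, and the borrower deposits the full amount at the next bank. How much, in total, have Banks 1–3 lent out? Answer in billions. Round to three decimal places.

Bank i lends (1 − rr)^i of the original deposit: Bank 1 lends 2.016·0.7370 ≈ 1.4858, Bank 2 lends 2.016·0.7370² ≈ 1.0950, and so on.
Summing a geometric series: total = 2.016·[0.7370·(1 − 0.7370^3) / (1 − 0.7370)] ≈ 3.3879 billion.

R3.388 billion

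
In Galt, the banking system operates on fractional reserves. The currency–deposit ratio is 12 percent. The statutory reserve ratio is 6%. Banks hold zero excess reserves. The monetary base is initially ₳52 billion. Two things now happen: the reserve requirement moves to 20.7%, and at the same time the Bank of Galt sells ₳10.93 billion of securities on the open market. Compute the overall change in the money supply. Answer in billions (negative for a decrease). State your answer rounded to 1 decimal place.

-182.9 billion

Before: m₁ = (1 + 0.12) / (0.06 + 0.12) ≈ 6.2222, MB₁ = 52, so M₁ = 6.2222 × 52 = 323.5544 billion.
After: m₂ = (1 + 0.12) / (0.207 + 0.12) ≈ 3.4251, MB₂ = 52 − 10.93 = 41.07, so M₂ = 3.4251 × 41.07 ≈ 140.6689 billion.
ΔM = M₂ − M₁ = 140.6689 − 323.5544 = -182.8855 billion.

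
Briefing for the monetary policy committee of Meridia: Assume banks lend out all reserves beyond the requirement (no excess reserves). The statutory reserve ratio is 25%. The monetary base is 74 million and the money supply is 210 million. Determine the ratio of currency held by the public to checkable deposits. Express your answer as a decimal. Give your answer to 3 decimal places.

0.158

Using m = M/MB = 210/74 ≈ 2.837838. From m = (1 + c)/(c + rr + e), rearranging gives 1 + c = m·(c + rr + e), so c·(1 − m) = m·(rr + e) − 1.
Hence c = [m·(rr + e) − 1]/(1 − m) = [2.837838 × (0.25 + 0) − 1] / (1 − 2.837838) ≈ 0.158088.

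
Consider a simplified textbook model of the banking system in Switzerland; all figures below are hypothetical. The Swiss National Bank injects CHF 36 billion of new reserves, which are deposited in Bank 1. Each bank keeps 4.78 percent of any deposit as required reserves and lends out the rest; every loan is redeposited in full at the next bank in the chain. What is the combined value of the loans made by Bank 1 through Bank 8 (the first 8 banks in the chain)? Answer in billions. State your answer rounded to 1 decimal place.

Bank i lends (1 − rr)^i of the original deposit: Bank 1 lends 36·0.9522 = 34.2792, Bank 2 lends 36·0.9522² ≈ 32.6407, and so on.
Summing a geometric series: total = 36·[0.9522·(1 − 0.9522^8) / (1 − 0.9522)] ≈ 232.4881 billion.

CHF 232.5 billion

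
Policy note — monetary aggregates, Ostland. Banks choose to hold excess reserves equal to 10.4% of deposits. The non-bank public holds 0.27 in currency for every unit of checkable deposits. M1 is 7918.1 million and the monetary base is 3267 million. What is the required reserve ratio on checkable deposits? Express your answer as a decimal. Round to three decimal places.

Using m = M/MB = 7918.1/3267 ≈ 2.423661. Since m = (1 + c)/(c + rr + e), the denominator satisfies c + rr + e = (1 + c)/m = (1 + 0.27) / 2.423661 ≈ 0.524001.
With c = 0.27 and e = 0.104, the required reserve ratio on checkable deposits is 0.524001 − 0.27 − 0.104 = 0.150001.

0.150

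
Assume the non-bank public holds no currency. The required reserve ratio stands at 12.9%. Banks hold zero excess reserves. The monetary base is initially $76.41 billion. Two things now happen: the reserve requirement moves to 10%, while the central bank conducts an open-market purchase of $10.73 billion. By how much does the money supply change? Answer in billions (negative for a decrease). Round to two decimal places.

$279.07 billion

Before: m₁ = 1 / (0.129) ≈ 7.75194, MB₁ = 76.41, so M₁ = 7.75194 × 76.41 ≈ 592.3257 billion.
After: m₂ = 1 / (0.1) = 10, MB₂ = 76.41 + 10.73 = 87.14, so M₂ = 10 × 87.14 = 871.4 billion.
ΔM = M₂ − M₁ = 871.4 − 592.3257 = 279.0743 billion.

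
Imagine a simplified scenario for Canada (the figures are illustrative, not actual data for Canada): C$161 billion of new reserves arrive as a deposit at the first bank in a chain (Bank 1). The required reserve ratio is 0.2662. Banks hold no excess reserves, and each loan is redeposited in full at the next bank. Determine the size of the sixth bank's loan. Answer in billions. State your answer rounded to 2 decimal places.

Each bank lends a fraction (1 − rr) = 0.7338 of the deposit it receives, so Bank 6 receives 161·0.7338^5 and lends 161·0.7338^6 ≈ 25.1358 billion.

C$25.14 billion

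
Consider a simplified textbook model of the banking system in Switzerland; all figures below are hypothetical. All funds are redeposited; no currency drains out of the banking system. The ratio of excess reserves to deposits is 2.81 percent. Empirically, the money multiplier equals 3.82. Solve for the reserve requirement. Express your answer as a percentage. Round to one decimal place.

23.4%

Using m = 3.82. Since m = (1 + c)/(c + rr + e), the denominator satisfies c + rr + e = (1 + c)/m = (1 + 0) / 3.82 ≈ 0.261780.
With c = 0 and e = 0.0281, the reserve requirement is 0.261780 − 0 − 0.0281 = 0.23368.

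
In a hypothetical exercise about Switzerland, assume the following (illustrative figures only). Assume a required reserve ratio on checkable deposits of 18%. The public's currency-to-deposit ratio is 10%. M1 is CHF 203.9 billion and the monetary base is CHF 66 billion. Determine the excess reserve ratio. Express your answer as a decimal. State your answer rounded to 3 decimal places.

Using m = M/MB = 203.9/66 ≈ 3.089394. Since m = (1 + c)/(c + rr + e), the denominator satisfies c + rr + e = (1 + c)/m = (1 + 0.1) / 3.089394 ≈ 0.356057.
With c = 0.1 and rr = 0.18, the excess reserve ratio is 0.356057 − 0.1 − 0.18 = 0.076057.

0.076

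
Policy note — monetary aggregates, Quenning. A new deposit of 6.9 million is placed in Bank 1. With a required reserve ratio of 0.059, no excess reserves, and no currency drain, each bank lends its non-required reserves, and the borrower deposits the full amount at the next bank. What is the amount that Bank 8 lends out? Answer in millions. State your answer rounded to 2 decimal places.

4.24 million

Each bank lends a fraction (1 − rr) = 0.9410 of the deposit it receives, so Bank 8 receives 6.9·0.9410^7 and lends 6.9·0.9410^8 ≈ 4.2420 million.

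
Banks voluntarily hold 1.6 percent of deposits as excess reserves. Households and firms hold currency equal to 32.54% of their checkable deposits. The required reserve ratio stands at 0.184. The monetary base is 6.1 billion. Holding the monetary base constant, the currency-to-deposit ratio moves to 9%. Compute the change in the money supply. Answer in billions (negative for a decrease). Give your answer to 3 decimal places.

Initially m₁ = (1 + 0.3254) / (0.184 + 0.016 + 0.3254) ≈ 2.52265, so M₁ = 2.52265 × 6.1 ≈ 15.3882 billion.
After the change m₂ = (1 + 0.09) / (0.184 + 0.016 + 0.09) ≈ 3.75862, so M₂ = 3.75862 × 6.1 ≈ 22.9276 billion.
ΔM = M₂ − M₁ = 22.9276 − 15.3882 = 7.5394 billion.

7.539 billion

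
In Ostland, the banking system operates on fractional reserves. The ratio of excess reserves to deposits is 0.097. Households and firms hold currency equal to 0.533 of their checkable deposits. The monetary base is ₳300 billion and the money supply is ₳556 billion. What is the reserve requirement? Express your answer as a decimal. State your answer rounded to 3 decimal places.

Using m = M/MB = 556/300 ≈ 1.853333. Since m = (1 + c)/(c + rr + e), the denominator satisfies c + rr + e = (1 + c)/m = (1 + 0.533) / 1.853333 ≈ 0.827158.
With c = 0.533 and e = 0.097, the reserve requirement is 0.827158 − 0.533 − 0.097 = 0.197158.

0.197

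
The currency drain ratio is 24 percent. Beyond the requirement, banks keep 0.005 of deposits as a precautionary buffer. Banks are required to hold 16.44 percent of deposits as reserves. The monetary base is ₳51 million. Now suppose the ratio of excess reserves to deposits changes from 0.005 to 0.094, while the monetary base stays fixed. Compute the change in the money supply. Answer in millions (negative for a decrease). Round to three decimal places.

Initially m₁ = (1 + 0.24) / (0.1644 + 0.005 + 0.24) ≈ 3.028823, so M₁ = 3.028823 × 51 ≈ 154.47 million.
After the change m₂ = (1 + 0.24) / (0.1644 + 0.094 + 0.24) ≈ 2.487961, so M₂ = 2.487961 × 51 ≈ 126.886 million.
ΔM = M₂ − M₁ = 126.886 − 154.47 = -27.584 million.

-27.584 million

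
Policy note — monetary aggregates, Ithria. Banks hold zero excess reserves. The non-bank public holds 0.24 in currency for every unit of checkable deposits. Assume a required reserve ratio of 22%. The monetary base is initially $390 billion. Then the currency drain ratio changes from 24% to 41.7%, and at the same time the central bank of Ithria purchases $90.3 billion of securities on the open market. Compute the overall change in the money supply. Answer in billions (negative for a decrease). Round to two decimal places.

Before: m₁ = (1 + 0.24) / (0.22 + 0.24) ≈ 2.695652, MB₁ = 390, so M₁ = 2.695652 × 390 ≈ 1051.3043 billion.
After: m₂ = (1 + 0.417) / (0.22 + 0.417) ≈ 2.224490, MB₂ = 390 + 90.3 = 480.3, so M₂ = 2.224490 × 480.3 ≈ 1068.4225 billion.
ΔM = M₂ − M₁ = 1068.4225 − 1051.3043 = 17.1182 billion.

$17.12 billion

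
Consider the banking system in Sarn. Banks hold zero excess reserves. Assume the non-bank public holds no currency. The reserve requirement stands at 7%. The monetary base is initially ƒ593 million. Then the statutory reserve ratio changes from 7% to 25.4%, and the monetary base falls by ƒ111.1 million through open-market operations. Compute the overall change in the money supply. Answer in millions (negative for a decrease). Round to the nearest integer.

-6574 million

Before: m₁ = 1 / (0.07) ≈ 14.2857, MB₁ = 593, so M₁ = 14.2857 × 593 = 8471.4201 million.
After: m₂ = 1 / (0.254) ≈ 3.9370, MB₂ = 593 − 111.1 = 481.9, so M₂ = 3.9370 × 481.9 = 1897.2403 million.
ΔM = M₂ − M₁ = 1897.2403 − 8471.4201 = -6574.1798 million.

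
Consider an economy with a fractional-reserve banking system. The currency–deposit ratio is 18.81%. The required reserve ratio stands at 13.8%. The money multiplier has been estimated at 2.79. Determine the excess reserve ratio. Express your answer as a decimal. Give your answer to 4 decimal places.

0.0997

Using m = 2.79. Since m = (1 + c)/(c + rr + e), the denominator satisfies c + rr + e = (1 + c)/m = (1 + 0.1881) / 2.79 ≈ 0.425842.
With c = 0.1881 and rr = 0.138, the excess reserve ratio is 0.425842 − 0.1881 − 0.138 = 0.099742.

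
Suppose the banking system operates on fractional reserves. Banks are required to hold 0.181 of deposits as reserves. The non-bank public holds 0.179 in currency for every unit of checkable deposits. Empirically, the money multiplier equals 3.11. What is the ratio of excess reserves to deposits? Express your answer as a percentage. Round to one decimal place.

Using m = 3.11. Since m = (1 + c)/(c + rr + e), the denominator satisfies c + rr + e = (1 + c)/m = (1 + 0.179) / 3.11 ≈ 0.379100.
With c = 0.179 and rr = 0.181, the ratio of excess reserves to deposits is 0.379100 − 0.179 − 0.181 = 0.0191.

1.9%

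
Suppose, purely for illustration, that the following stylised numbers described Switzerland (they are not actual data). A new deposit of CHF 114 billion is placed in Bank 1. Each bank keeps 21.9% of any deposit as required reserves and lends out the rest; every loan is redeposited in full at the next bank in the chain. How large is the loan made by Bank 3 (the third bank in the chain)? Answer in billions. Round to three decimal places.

Each bank lends a fraction (1 − rr) = 0.7810 of the deposit it receives, so Bank 3 receives 114·0.7810^2 and lends 114·0.7810^3 ≈ 54.3073 billion.

CHF 54.307 billion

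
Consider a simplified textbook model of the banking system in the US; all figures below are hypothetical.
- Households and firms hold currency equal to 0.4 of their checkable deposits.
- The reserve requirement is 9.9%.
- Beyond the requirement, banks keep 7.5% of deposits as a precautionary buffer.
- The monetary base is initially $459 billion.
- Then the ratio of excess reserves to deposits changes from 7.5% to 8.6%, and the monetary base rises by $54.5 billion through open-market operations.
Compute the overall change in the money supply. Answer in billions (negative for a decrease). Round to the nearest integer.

$109 billion

Before: m₁ = (1 + 0.4) / (0.099 + 0.075 + 0.4) ≈ 2.4390, MB₁ = 459, so M₁ = 2.4390 × 459 = 1119.501 billion.
After: m₂ = (1 + 0.4) / (0.099 + 0.086 + 0.4) ≈ 2.3932, MB₂ = 459 + 54.5 = 513.5, so M₂ = 2.3932 × 513.5 = 1228.9082 billion.
ΔM = M₂ − M₁ = 1228.9082 − 1119.501 = 109.4072 billion.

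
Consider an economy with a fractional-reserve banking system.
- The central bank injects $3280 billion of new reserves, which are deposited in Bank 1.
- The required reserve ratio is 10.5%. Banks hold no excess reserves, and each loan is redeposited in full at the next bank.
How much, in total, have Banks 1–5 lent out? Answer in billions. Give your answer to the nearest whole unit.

Bank i lends (1 − rr)^i of the original deposit: Bank 1 lends 3280·0.8950 = 2935.6000, Bank 2 lends 3280·0.8950² = 2627.3620, and so on.
Summing a geometric series: total = 3280·[0.8950·(1 − 0.8950^5) / (1 − 0.8950)] ≈ 11902.6351 billion.

$11903 billion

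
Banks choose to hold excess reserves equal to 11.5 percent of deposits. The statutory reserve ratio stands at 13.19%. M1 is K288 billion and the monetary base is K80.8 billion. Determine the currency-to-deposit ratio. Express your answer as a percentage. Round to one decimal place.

Using m = M/MB = 288/80.8 ≈ 3.564356. From m = (1 + c)/(c + rr + e), rearranging gives 1 + c = m·(c + rr + e), so c·(1 − m) = m·(rr + e) − 1.
Hence c = [m·(rr + e) − 1]/(1 − m) = [3.564356 × (0.1319 + 0.115) − 1] / (1 − 3.564356) ≈ 0.046780.

4.7%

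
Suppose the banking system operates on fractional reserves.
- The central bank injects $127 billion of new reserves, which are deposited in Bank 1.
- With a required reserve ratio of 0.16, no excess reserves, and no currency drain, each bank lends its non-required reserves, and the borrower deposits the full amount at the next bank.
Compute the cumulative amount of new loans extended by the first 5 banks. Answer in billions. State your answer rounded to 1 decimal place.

Bank i lends (1 − rr)^i of the original deposit: Bank 1 lends 127·0.8400 = 106.6800, Bank 2 lends 127·0.8400² = 89.6112, and so on.
Summing a geometric series: total = 127·[0.8400·(1 − 0.8400^5) / (1 − 0.8400)] ≈ 387.9072 billion.

$387.9 billion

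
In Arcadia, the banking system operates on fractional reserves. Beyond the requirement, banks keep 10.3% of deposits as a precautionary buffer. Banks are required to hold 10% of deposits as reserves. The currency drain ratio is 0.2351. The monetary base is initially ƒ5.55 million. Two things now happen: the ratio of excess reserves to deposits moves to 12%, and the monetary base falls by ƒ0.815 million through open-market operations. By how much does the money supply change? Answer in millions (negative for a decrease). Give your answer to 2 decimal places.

Before: m₁ = (1 + 0.2351) / (0.1 + 0.103 + 0.2351) ≈ 2.8192, MB₁ = 5.55, so M₁ = 2.8192 × 5.55 ≈ 15.6466 million.
After: m₂ = (1 + 0.2351) / (0.1 + 0.12 + 0.2351) ≈ 2.7139, MB₂ = 5.55 − 0.815 = 4.735, so M₂ = 2.7139 × 4.735 ≈ 12.8503 million.
ΔM = M₂ − M₁ = 12.8503 − 15.6466 = -2.7963 million.

-2.80 million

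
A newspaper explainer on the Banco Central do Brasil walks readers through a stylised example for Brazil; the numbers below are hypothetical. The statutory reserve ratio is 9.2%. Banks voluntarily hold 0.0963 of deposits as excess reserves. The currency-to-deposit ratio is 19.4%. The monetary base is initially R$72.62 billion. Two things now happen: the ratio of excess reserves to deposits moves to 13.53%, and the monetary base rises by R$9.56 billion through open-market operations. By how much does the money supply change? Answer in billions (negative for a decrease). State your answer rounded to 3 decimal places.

Before: m₁ = (1 + 0.194) / (0.092 + 0.0963 + 0.194) ≈ 3.123202, MB₁ = 72.62, so M₁ = 3.123202 × 72.62 ≈ 226.8069 billion.
After: m₂ = (1 + 0.194) / (0.092 + 0.1353 + 0.194) ≈ 2.834085, MB₂ = 72.62 + 9.56 = 82.18, so M₂ = 2.834085 × 82.18 ≈ 232.9051 billion.
ΔM = M₂ − M₁ = 232.9051 − 226.8069 = 6.0982 billion.

R$6.098 billion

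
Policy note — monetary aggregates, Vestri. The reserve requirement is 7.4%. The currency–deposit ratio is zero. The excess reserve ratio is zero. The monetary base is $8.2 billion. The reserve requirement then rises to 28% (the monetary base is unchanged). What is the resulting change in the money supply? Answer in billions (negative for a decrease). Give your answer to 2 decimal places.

Initially m₁ = 1 / (0.074) ≈ 13.5135, so M₁ = 13.5135 × 8.2 = 110.8107 billion.
After the change m₂ = 1 / (0.28) ≈ 3.5714, so M₂ = 3.5714 × 8.2 ≈ 29.2855 billion.
ΔM = M₂ − M₁ = 29.2855 − 110.8107 = -81.5252 billion.

-81.53 billion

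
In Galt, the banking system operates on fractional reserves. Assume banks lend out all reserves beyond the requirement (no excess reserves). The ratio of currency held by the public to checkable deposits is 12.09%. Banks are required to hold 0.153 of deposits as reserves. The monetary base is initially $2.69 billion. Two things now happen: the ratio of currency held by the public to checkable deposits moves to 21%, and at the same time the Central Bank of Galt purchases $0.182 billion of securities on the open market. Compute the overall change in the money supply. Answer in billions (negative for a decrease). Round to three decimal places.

Before: m₁ = (1 + 0.1209) / (0.153 + 0.1209) ≈ 4.09237, MB₁ = 2.69, so M₁ = 4.09237 × 2.69 ≈ 11.0085 billion.
After: m₂ = (1 + 0.21) / (0.153 + 0.21) ≈ 3.33333, MB₂ = 2.69 + 0.182 = 2.872, so M₂ = 3.33333 × 2.872 ≈ 9.5733 billion.
ΔM = M₂ − M₁ = 9.5733 − 11.0085 = -1.4352 billion.

-1.435 billion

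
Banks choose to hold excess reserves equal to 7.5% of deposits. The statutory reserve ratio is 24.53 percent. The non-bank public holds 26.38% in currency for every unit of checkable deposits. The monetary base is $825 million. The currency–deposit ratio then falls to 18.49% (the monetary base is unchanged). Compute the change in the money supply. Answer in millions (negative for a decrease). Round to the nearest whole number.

$150 million

Initially m₁ = (1 + 0.2638) / (0.2453 + 0.075 + 0.2638) ≈ 2.1637, so M₁ = 2.1637 × 825 = 1785.0525 million.
After the change m₂ = (1 + 0.1849) / (0.2453 + 0.075 + 0.1849) ≈ 2.3454, so M₂ = 2.3454 × 825 = 1934.955 million.
ΔM = M₂ − M₁ = 1934.955 − 1785.0525 = 149.9025 million.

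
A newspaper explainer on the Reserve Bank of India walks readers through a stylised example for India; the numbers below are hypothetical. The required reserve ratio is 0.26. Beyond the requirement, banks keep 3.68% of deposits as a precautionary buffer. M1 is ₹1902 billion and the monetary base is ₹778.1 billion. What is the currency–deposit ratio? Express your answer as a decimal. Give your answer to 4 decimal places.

Using m = M/MB = 1902/778.1 ≈ 2.444416. From m = (1 + c)/(c + rr + e), rearranging gives 1 + c = m·(c + rr + e), so c·(1 − m) = m·(rr + e) − 1.
Hence c = [m·(rr + e) − 1]/(1 − m) = [2.444416 × (0.26 + 0.0368) − 1] / (1 − 2.444416) ≈ 0.190040.

0.1900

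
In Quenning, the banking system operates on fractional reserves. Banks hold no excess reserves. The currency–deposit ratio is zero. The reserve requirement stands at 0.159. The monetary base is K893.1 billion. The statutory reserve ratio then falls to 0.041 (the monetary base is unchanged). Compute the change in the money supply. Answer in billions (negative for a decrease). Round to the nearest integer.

Initially m₁ = 1 / (0.159) ≈ 6.2893, so M₁ = 6.2893 × 893.1 ≈ 5616.9738 billion.
After the change m₂ = 1 / (0.041) ≈ 24.3902, so M₂ = 24.3902 × 893.1 ≈ 21782.8876 billion.
ΔM = M₂ − M₁ = 21782.8876 − 5616.9738 = 16165.9138 billion.

K16166 billion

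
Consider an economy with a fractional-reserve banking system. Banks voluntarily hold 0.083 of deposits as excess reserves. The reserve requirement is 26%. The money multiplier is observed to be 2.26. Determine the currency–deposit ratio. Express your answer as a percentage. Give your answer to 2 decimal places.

17.84%

Using m = 2.26. From m = (1 + c)/(c + rr + e), rearranging gives 1 + c = m·(c + rr + e), so c·(1 − m) = m·(rr + e) − 1.
Hence c = [m·(rr + e) − 1]/(1 − m) = [2.26 × (0.26 + 0.083) − 1] / (1 − 2.26) ≈ 0.178429.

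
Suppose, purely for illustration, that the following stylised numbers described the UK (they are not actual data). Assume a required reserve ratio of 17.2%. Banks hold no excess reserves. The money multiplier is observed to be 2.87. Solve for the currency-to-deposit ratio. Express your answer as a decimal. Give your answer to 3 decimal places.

Using m = 2.87. From m = (1 + c)/(c + rr + e), rearranging gives 1 + c = m·(c + rr + e), so c·(1 − m) = m·(rr + e) − 1.
Hence c = [m·(rr + e) − 1]/(1 − m) = [2.87 × (0.172 + 0) − 1] / (1 − 2.87) ≈ 0.270781.

0.271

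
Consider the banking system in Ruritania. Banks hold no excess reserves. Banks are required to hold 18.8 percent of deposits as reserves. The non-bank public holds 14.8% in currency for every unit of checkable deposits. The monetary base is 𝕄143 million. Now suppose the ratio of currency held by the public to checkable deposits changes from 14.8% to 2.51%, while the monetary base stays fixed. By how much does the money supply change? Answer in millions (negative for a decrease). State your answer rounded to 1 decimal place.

Initially m₁ = (1 + 0.148) / (0.188 + 0.148) ≈ 3.41667, so M₁ = 3.41667 × 143 ≈ 488.5838 million.
After the change m₂ = (1 + 0.0251) / (0.188 + 0.0251) ≈ 4.81042, so M₂ = 4.81042 × 143 ≈ 687.8901 million.
ΔM = M₂ − M₁ = 687.8901 − 488.5838 = 199.3063 million.

𝕄199.3 million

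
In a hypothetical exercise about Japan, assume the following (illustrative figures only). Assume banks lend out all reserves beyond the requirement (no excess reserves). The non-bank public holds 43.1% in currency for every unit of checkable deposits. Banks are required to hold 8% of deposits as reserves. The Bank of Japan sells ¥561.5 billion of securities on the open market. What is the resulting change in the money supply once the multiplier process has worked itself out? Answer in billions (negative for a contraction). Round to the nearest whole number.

-1572 billion

The money multiplier is m = (1 + c) / (rr + c) = (1 + 0.431) / (0.08 + 0.431) ≈ 2.8004.
The sale removes 561.5 billion of base, so ΔM = m × ΔMB = 2.8004 × (−561.5) = -1572.4246 billion.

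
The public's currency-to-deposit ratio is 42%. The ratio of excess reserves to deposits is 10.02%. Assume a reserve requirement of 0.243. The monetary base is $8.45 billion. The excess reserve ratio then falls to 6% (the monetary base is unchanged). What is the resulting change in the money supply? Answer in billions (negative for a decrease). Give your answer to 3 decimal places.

Initially m₁ = (1 + 0.42) / (0.243 + 0.1002 + 0.42) ≈ 1.86059, so M₁ = 1.86059 × 8.45 ≈ 15.722 billion.
After the change m₂ = (1 + 0.42) / (0.243 + 0.06 + 0.42) ≈ 1.96404, so M₂ = 1.96404 × 8.45 ≈ 16.5961 billion.
ΔM = M₂ − M₁ = 16.5961 − 15.722 = 0.8741 billion.

$0.874 billion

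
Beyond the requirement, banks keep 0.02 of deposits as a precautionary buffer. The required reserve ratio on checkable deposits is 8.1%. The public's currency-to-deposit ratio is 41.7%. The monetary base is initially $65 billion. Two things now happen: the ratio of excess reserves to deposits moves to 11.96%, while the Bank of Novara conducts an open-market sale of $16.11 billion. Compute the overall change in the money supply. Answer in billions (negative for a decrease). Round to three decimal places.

-65.637 billion

Before: m₁ = (1 + 0.417) / (0.081 + 0.02 + 0.417) ≈ 2.735521, MB₁ = 65, so M₁ = 2.735521 × 65 ≈ 177.8089 billion.
After: m₂ = (1 + 0.417) / (0.081 + 0.1196 + 0.417) ≈ 2.294365, MB₂ = 65 − 16.11 = 48.89, so M₂ = 2.294365 × 48.89 ≈ 112.1715 billion.
ΔM = M₂ − M₁ = 112.1715 − 177.8089 = -65.6374 billion.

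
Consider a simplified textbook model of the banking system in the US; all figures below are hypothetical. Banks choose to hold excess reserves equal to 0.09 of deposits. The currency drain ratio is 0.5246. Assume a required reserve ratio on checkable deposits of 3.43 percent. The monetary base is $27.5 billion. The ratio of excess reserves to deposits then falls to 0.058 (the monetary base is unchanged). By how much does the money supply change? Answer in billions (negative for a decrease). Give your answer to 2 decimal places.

Initially m₁ = (1 + 0.5246) / (0.0343 + 0.09 + 0.5246) ≈ 2.34951, so M₁ = 2.34951 × 27.5 ≈ 64.6115 billion.
After the change m₂ = (1 + 0.5246) / (0.0343 + 0.058 + 0.5246) ≈ 2.47139, so M₂ = 2.47139 × 27.5 ≈ 67.9632 billion.
ΔM = M₂ − M₁ = 67.9632 − 64.6115 = 3.3517 billion.

$3.35 billion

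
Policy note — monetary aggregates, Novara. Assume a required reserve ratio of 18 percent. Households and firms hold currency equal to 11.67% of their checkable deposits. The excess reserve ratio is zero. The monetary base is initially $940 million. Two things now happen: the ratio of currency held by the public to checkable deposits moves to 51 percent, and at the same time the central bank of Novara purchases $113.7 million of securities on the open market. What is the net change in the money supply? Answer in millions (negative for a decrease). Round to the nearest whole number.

Before: m₁ = (1 + 0.1167) / (0.18 + 0.1167) ≈ 3.76373, MB₁ = 940, so M₁ = 3.76373 × 940 = 3537.9062 million.
After: m₂ = (1 + 0.51) / (0.18 + 0.51) ≈ 2.18841, MB₂ = 940 + 113.7 = 1053.7, so M₂ = 2.18841 × 1053.7 ≈ 2305.9276 million.
ΔM = M₂ − M₁ = 2305.9276 − 3537.9062 = -1231.9786 million.

-1232 million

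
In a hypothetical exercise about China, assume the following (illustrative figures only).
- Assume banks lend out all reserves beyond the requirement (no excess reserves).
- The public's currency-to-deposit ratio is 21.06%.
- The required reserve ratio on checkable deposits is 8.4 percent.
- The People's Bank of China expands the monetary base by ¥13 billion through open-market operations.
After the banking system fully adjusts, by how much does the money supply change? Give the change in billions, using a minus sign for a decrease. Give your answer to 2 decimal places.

¥53.42 billion

The money multiplier is m = (1 + c) / (rr + c) = (1 + 0.2106) / (0.084 + 0.2106) ≈ 4.10930.
The purchase adds 13 billion of base, so ΔM = m × ΔMB = 4.10930 × (+13) = 53.4209 billion.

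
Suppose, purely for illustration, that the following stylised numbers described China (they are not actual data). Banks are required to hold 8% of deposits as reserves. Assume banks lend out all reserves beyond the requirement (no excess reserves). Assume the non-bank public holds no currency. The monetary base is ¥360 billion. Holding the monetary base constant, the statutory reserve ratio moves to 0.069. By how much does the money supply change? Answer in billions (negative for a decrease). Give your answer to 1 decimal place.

¥717.4 billion

Initially m₁ = 1 / (0.08) = 12.5, so M₁ = 12.5 × 360 = 4500 billion.
After the change m₂ = 1 / (0.069) ≈ 14.49275, so M₂ = 14.49275 × 360 = 5217.39 billion.
ΔM = M₂ − M₁ = 5217.39 − 4500 = 717.39 billion.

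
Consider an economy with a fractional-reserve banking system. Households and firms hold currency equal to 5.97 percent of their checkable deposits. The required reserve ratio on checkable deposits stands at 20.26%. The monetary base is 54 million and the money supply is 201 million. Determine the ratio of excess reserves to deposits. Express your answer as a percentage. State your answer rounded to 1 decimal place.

2.2%

Using m = M/MB = 201/54 ≈ 3.722222. Since m = (1 + c)/(c + rr + e), the denominator satisfies c + rr + e = (1 + c)/m = (1 + 0.0597) / 3.722222 ≈ 0.284696.
With c = 0.0597 and rr = 0.2026, the ratio of excess reserves to deposits is 0.284696 − 0.0597 − 0.2026 = 0.022396.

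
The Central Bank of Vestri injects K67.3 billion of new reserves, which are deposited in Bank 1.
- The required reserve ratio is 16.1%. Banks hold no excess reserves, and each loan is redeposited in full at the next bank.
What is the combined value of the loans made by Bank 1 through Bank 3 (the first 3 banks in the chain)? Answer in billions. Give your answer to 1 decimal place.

Bank i lends (1 − rr)^i of the original deposit: Bank 1 lends 67.3·0.8390 = 56.4647, Bank 2 lends 67.3·0.8390² ≈ 47.3739, and so on.
Summing a geometric series: total = 67.3·[0.8390·(1 − 0.8390^3) / (1 − 0.8390)] ≈ 143.5853 billion.

K143.6 billion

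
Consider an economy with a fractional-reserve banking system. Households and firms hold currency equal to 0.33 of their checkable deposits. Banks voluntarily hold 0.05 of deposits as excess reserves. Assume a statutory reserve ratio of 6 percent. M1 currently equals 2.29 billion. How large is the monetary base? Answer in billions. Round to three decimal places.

The money multiplier is m = (1 + c) / (rr + e + c) = (1 + 0.33) / (0.06 + 0.05 + 0.33) ≈ 3.02273.
MB = M / m = 2.29 / 3.02273 ≈ 0.7576 billion.

0.758 billion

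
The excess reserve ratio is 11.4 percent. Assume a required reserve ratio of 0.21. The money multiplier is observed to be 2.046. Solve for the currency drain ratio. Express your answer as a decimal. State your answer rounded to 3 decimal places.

Using m = 2.046. From m = (1 + c)/(c + rr + e), rearranging gives 1 + c = m·(c + rr + e), so c·(1 − m) = m·(rr + e) − 1.
Hence c = [m·(rr + e) − 1]/(1 − m) = [2.046 × (0.21 + 0.114) − 1] / (1 − 2.046) ≈ 0.322272.

0.322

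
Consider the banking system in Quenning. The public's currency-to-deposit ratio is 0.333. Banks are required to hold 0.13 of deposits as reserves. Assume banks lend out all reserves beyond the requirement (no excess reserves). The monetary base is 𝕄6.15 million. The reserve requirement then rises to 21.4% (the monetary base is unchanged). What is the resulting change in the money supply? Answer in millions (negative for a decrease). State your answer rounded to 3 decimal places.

-2.719 million

Initially m₁ = (1 + 0.333) / (0.13 + 0.333) ≈ 2.87905, so M₁ = 2.87905 × 6.15 ≈ 17.7062 million.
After the change m₂ = (1 + 0.333) / (0.214 + 0.333) ≈ 2.43693, so M₂ = 2.43693 × 6.15 ≈ 14.9871 million.
ΔM = M₂ − M₁ = 14.9871 − 17.7062 = -2.7191 million.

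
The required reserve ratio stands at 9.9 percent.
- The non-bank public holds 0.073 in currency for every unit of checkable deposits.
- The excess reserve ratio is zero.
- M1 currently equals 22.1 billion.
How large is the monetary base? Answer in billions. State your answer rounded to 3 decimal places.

3.543 billion

The money multiplier is m = (1 + c) / (rr + c) = (1 + 0.073) / (0.099 + 0.073) ≈ 6.238372.
MB = M / m = 22.1 / 6.238372 ≈ 3.5426 billion.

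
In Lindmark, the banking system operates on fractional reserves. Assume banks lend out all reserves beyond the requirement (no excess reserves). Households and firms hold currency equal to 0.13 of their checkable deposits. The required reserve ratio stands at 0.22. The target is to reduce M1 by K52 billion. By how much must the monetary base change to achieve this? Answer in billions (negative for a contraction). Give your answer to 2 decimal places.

-16.11 billion

The money multiplier is m = (1 + c) / (rr + c) = (1 + 0.13) / (0.22 + 0.13) ≈ 3.22857.
ΔMB = ΔM / m = (−52) / 3.22857 ≈ -16.1062 billion.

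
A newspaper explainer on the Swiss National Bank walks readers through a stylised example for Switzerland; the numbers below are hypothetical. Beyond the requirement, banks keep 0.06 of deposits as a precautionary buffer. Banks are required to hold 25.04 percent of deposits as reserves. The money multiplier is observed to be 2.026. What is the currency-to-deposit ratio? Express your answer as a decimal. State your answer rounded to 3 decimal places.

0.362

Using m = 2.026. From m = (1 + c)/(c + rr + e), rearranging gives 1 + c = m·(c + rr + e), so c·(1 − m) = m·(rr + e) − 1.
Hence c = [m·(rr + e) − 1]/(1 − m) = [2.026 × (0.2504 + 0.06) − 1] / (1 − 2.026) ≈ 0.361725.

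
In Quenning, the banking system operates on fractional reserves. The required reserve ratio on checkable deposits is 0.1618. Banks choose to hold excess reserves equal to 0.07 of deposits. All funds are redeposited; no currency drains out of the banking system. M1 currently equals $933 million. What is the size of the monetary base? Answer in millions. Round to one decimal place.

$216.3 million

The money multiplier is m = 1 / (rr + e) = 1 / (0.1618 + 0.07) ≈ 4.31406.
MB = M / m = 933 / 4.31406 ≈ 216.2696 million.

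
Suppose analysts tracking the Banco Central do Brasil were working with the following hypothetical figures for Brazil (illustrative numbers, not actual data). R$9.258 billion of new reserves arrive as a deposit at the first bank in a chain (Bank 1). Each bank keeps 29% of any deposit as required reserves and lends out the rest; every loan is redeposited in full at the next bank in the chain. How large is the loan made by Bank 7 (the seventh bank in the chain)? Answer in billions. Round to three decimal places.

R$0.842 billion

Each bank lends a fraction (1 − rr) = 0.7100 of the deposit it receives, so Bank 7 receives 9.258·0.7100^6 and lends 9.258·0.7100^7 ≈ 0.8420 billion.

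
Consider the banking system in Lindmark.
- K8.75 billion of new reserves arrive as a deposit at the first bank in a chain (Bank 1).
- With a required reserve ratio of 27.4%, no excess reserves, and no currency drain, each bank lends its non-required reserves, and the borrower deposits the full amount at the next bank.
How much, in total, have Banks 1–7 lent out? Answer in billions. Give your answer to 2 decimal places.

Bank i lends (1 − rr)^i of the original deposit: Bank 1 lends 8.75·0.7260 = 6.3525, Bank 2 lends 8.75·0.7260² ≈ 4.6119, and so on.
Summing a geometric series: total = 8.75·[0.7260·(1 − 0.7260^7) / (1 − 0.7260)] ≈ 20.7197 billion.

K20.72 billion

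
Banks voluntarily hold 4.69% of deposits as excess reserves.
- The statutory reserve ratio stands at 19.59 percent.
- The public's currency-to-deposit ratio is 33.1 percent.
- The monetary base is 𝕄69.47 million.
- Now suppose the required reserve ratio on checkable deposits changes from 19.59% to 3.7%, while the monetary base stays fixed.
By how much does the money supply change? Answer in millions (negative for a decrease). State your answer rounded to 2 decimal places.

𝕄61.72 million

Initially m₁ = (1 + 0.331) / (0.1959 + 0.0469 + 0.331) ≈ 2.31962, so M₁ = 2.31962 × 69.47 ≈ 161.144 million.
After the change m₂ = (1 + 0.331) / (0.037 + 0.0469 + 0.331) ≈ 3.20800, so M₂ = 3.20800 × 69.47 ≈ 222.8598 million.
ΔM = M₂ − M₁ = 222.8598 − 161.144 = 61.7158 million.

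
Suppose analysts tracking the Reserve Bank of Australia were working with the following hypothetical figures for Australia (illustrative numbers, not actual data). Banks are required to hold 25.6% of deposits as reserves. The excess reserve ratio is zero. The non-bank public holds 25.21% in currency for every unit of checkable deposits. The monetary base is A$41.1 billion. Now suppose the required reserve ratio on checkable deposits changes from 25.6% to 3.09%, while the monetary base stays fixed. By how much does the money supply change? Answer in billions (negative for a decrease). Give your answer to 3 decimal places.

A$80.560 billion

Initially m₁ = (1 + 0.2521) / (0.256 + 0.2521) ≈ 2.464279, so M₁ = 2.464279 × 41.1 ≈ 101.2819 billion.
After the change m₂ = (1 + 0.2521) / (0.0309 + 0.2521) ≈ 4.424382, so M₂ = 4.424382 × 41.1 ≈ 181.8421 billion.
ΔM = M₂ − M₁ = 181.8421 − 101.2819 = 80.5602 billion.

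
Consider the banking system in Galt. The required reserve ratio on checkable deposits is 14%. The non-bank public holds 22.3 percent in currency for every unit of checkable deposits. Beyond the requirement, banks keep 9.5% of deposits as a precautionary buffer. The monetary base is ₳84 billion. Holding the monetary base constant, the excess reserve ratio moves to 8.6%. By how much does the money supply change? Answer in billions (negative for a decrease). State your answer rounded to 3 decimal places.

Initially m₁ = (1 + 0.223) / (0.14 + 0.095 + 0.223) ≈ 2.670306, so M₁ = 2.670306 × 84 ≈ 224.3057 billion.
After the change m₂ = (1 + 0.223) / (0.14 + 0.086 + 0.223) ≈ 2.723831, so M₂ = 2.723831 × 84 ≈ 228.8018 billion.
ΔM = M₂ − M₁ = 228.8018 − 224.3057 = 4.4961 billion.

₳4.496 billion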